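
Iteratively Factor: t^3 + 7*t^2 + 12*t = (t)*(t^2 + 7*t + 12) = t*(t + 3)*(t + 4)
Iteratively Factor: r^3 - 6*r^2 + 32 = (r - 4)*(r^2 - 2*r - 8) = (r - 4)*(r + 2)*(r - 4)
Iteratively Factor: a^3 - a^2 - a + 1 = (a + 1)*(a^2 - 2*a + 1) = (a - 1)*(a + 1)*(a - 1)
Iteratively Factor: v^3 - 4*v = (v - 2)*(v^2 + 2*v) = v*(v - 2)*(v + 2)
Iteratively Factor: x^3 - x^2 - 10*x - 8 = (x + 1)*(x^2 - 2*x - 8) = (x + 1)*(x + 2)*(x - 4)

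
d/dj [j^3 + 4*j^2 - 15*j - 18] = 3*j^2 + 8*j - 15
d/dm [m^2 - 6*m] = 2*m - 6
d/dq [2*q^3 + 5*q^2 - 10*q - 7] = 6*q^2 + 10*q - 10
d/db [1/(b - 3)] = -1/(b - 3)^2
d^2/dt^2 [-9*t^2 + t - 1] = -18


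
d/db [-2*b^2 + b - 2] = 1 - 4*b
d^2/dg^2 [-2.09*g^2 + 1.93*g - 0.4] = -4.18000000000000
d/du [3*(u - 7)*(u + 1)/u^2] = 6*(3*u + 7)/u^3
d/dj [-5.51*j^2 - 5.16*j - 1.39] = -11.02*j - 5.16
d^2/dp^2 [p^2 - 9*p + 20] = 2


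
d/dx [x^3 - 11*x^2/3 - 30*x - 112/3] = 3*x^2 - 22*x/3 - 30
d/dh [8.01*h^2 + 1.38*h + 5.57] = 16.02*h + 1.38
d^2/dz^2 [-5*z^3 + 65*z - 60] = -30*z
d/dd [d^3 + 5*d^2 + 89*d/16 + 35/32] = 3*d^2 + 10*d + 89/16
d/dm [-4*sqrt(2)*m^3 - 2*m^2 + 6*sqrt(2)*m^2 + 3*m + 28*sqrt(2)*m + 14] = -12*sqrt(2)*m^2 - 4*m + 12*sqrt(2)*m + 3 + 28*sqrt(2)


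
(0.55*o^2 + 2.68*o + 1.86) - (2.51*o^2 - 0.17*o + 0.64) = -1.96*o^2 + 2.85*o + 1.22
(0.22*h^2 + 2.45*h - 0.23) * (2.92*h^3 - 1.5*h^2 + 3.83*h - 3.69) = 0.6424*h^5 + 6.824*h^4 - 3.504*h^3 + 8.9167*h^2 - 9.9214*h + 0.8487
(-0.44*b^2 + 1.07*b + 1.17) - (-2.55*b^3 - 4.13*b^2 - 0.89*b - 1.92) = 2.55*b^3 + 3.69*b^2 + 1.96*b + 3.09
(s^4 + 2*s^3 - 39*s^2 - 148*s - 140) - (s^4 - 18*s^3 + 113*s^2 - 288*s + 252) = 20*s^3 - 152*s^2 + 140*s - 392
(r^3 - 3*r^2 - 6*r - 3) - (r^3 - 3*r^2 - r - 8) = 5 - 5*r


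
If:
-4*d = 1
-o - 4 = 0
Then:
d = -1/4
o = -4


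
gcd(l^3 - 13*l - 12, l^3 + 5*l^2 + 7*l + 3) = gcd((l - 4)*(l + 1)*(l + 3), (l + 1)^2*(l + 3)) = l^2 + 4*l + 3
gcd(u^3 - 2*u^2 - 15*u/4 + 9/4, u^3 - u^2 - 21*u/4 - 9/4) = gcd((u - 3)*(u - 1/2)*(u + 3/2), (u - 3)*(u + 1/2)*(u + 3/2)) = u^2 - 3*u/2 - 9/2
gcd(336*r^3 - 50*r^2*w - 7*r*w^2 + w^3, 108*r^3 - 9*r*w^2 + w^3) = 6*r - w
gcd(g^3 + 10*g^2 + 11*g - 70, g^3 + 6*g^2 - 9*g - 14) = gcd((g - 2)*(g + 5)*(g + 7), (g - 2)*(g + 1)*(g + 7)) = g^2 + 5*g - 14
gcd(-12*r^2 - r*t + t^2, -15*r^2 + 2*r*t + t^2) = 1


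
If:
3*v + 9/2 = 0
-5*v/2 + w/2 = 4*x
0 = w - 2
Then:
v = -3/2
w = 2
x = 19/16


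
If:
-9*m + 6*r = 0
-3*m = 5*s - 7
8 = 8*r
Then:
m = 2/3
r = 1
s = 1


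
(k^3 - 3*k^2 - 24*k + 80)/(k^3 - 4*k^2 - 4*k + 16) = (k^2 + k - 20)/(k^2 - 4)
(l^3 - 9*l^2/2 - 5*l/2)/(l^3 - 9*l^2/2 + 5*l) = (2*l^2 - 9*l - 5)/(2*l^2 - 9*l + 10)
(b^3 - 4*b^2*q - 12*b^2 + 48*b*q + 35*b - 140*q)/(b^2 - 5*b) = b - 4*q - 7 + 28*q/b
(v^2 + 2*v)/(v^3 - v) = (v + 2)/(v^2 - 1)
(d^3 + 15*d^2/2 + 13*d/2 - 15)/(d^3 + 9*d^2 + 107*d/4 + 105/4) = 2*(d^2 + 5*d - 6)/(2*d^2 + 13*d + 21)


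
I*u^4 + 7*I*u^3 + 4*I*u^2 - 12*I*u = u*(u + 2)*(u + 6)*(I*u - I)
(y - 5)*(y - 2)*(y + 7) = y^3 - 39*y + 70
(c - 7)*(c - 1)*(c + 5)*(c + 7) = c^4 + 4*c^3 - 54*c^2 - 196*c + 245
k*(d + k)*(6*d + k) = 6*d^2*k + 7*d*k^2 + k^3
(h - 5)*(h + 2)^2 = h^3 - h^2 - 16*h - 20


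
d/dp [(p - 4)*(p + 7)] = 2*p + 3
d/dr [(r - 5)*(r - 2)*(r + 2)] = 3*r^2 - 10*r - 4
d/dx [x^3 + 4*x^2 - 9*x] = 3*x^2 + 8*x - 9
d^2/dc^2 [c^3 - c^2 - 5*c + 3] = 6*c - 2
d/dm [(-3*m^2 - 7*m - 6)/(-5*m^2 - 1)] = (-35*m^2 - 54*m + 7)/(25*m^4 + 10*m^2 + 1)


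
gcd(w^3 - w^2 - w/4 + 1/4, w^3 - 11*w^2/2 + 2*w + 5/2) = w^2 - w/2 - 1/2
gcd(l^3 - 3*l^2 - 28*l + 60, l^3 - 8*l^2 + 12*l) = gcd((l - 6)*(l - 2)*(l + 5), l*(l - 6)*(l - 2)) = l^2 - 8*l + 12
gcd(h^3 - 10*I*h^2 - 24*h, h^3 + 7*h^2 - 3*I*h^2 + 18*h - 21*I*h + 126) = h - 6*I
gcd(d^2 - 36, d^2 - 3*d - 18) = d - 6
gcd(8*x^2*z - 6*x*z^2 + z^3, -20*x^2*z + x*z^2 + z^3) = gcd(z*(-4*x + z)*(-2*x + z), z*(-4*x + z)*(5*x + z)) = 4*x*z - z^2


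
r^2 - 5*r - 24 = (r - 8)*(r + 3)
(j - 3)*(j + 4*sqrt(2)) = j^2 - 3*j + 4*sqrt(2)*j - 12*sqrt(2)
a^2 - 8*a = a*(a - 8)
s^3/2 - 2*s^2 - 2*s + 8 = (s/2 + 1)*(s - 4)*(s - 2)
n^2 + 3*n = n*(n + 3)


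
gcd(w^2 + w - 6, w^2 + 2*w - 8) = w - 2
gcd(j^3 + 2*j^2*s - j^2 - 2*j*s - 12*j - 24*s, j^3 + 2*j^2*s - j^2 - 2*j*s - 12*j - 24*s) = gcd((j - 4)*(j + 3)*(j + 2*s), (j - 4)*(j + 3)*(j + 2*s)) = j^3 + 2*j^2*s - j^2 - 2*j*s - 12*j - 24*s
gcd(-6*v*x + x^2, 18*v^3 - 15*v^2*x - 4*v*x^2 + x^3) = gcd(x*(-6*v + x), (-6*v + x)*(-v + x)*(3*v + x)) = -6*v + x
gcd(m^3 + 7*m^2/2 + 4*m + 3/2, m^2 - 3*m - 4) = m + 1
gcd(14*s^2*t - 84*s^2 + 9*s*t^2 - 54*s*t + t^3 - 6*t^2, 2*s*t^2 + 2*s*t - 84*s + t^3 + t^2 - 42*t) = 2*s*t - 12*s + t^2 - 6*t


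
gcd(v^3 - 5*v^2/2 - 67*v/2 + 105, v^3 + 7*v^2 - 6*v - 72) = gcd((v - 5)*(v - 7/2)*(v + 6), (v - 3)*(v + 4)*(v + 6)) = v + 6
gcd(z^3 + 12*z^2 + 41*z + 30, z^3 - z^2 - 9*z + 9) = 1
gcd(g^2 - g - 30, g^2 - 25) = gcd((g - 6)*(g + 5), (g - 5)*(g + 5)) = g + 5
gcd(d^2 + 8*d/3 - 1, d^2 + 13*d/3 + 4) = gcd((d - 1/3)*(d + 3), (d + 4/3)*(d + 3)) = d + 3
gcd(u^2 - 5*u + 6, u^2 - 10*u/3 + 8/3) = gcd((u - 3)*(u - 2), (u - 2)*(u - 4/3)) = u - 2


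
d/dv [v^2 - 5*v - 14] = 2*v - 5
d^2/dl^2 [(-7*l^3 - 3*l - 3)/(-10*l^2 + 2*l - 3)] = 2*(118*l^3 + 774*l^2 - 261*l - 60)/(1000*l^6 - 600*l^5 + 1020*l^4 - 368*l^3 + 306*l^2 - 54*l + 27)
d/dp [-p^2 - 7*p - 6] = -2*p - 7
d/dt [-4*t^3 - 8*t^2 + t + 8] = -12*t^2 - 16*t + 1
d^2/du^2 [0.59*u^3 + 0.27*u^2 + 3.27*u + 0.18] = 3.54*u + 0.54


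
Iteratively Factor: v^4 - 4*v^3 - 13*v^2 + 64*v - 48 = (v - 1)*(v^3 - 3*v^2 - 16*v + 48) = (v - 3)*(v - 1)*(v^2 - 16) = (v - 3)*(v - 1)*(v + 4)*(v - 4)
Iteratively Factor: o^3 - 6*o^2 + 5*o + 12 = (o + 1)*(o^2 - 7*o + 12) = (o - 3)*(o + 1)*(o - 4)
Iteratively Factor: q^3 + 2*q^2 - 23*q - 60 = (q + 3)*(q^2 - q - 20) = (q - 5)*(q + 3)*(q + 4)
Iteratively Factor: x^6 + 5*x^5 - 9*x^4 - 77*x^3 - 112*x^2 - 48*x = (x)*(x^5 + 5*x^4 - 9*x^3 - 77*x^2 - 112*x - 48) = x*(x + 4)*(x^4 + x^3 - 13*x^2 - 25*x - 12) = x*(x + 1)*(x + 4)*(x^3 - 13*x - 12) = x*(x - 4)*(x + 1)*(x + 4)*(x^2 + 4*x + 3) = x*(x - 4)*(x + 1)*(x + 3)*(x + 4)*(x + 1)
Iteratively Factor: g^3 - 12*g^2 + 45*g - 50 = (g - 5)*(g^2 - 7*g + 10) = (g - 5)*(g - 2)*(g - 5)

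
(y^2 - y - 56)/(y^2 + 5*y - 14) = (y - 8)/(y - 2)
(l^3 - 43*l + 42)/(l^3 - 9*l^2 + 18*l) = (l^2 + 6*l - 7)/(l*(l - 3))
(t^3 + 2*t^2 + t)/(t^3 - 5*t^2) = (t^2 + 2*t + 1)/(t*(t - 5))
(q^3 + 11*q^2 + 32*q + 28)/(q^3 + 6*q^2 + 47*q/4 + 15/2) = 4*(q^2 + 9*q + 14)/(4*q^2 + 16*q + 15)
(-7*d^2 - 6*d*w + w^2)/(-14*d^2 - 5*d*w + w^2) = (d + w)/(2*d + w)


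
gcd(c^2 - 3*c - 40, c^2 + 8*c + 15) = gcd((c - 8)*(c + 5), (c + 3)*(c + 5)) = c + 5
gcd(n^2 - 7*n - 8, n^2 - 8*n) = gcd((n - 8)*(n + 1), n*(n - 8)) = n - 8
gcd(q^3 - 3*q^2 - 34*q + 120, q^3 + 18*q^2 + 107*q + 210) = q + 6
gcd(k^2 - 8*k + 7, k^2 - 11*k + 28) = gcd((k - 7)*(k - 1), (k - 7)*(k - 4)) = k - 7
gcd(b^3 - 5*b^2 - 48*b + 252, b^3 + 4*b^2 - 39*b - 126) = b^2 + b - 42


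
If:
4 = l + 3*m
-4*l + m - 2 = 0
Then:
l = -2/13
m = 18/13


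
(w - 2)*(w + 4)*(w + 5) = w^3 + 7*w^2 + 2*w - 40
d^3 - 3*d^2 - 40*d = d*(d - 8)*(d + 5)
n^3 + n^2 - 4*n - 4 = (n - 2)*(n + 1)*(n + 2)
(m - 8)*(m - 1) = m^2 - 9*m + 8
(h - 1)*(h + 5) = h^2 + 4*h - 5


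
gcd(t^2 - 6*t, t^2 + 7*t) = t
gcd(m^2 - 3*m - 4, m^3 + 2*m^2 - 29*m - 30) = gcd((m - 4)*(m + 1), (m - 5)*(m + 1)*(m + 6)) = m + 1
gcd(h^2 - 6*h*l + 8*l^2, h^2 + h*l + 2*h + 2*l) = 1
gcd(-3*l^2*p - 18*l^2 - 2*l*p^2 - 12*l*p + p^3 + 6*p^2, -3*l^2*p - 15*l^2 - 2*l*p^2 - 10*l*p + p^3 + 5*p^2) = -3*l^2 - 2*l*p + p^2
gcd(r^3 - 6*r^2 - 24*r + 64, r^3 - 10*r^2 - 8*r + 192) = r^2 - 4*r - 32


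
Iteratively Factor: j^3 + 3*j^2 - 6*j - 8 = (j - 2)*(j^2 + 5*j + 4) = (j - 2)*(j + 4)*(j + 1)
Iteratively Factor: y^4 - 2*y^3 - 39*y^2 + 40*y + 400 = (y + 4)*(y^3 - 6*y^2 - 15*y + 100) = (y - 5)*(y + 4)*(y^2 - y - 20) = (y - 5)*(y + 4)^2*(y - 5)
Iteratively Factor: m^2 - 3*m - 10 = (m - 5)*(m + 2)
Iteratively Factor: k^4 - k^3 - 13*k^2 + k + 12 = (k - 4)*(k^3 + 3*k^2 - k - 3) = (k - 4)*(k - 1)*(k^2 + 4*k + 3) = (k - 4)*(k - 1)*(k + 1)*(k + 3)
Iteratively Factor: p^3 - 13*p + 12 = (p - 1)*(p^2 + p - 12) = (p - 1)*(p + 4)*(p - 3)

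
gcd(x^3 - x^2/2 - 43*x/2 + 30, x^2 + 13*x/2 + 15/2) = x + 5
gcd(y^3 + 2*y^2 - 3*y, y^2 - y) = y^2 - y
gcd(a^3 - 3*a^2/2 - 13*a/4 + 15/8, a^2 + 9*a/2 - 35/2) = a - 5/2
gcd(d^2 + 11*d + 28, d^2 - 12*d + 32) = 1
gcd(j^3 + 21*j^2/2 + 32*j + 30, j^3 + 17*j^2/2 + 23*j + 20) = j^2 + 9*j/2 + 5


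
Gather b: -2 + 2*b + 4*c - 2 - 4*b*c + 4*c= b*(2 - 4*c) + 8*c - 4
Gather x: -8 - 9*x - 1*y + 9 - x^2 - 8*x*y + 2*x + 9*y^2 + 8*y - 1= -x^2 + x*(-8*y - 7) + 9*y^2 + 7*y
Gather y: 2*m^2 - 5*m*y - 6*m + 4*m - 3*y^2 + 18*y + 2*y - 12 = 2*m^2 - 2*m - 3*y^2 + y*(20 - 5*m) - 12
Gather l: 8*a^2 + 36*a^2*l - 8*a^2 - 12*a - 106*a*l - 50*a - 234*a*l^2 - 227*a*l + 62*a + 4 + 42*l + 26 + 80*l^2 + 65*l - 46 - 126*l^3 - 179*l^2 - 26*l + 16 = -126*l^3 + l^2*(-234*a - 99) + l*(36*a^2 - 333*a + 81)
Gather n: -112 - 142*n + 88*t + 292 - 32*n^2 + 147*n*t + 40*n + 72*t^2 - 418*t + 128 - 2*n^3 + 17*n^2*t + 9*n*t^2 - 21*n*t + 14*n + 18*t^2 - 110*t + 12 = -2*n^3 + n^2*(17*t - 32) + n*(9*t^2 + 126*t - 88) + 90*t^2 - 440*t + 320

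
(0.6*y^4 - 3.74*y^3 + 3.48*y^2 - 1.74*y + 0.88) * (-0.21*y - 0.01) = -0.126*y^5 + 0.7794*y^4 - 0.6934*y^3 + 0.3306*y^2 - 0.1674*y - 0.0088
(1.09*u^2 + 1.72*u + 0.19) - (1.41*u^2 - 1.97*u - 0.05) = -0.32*u^2 + 3.69*u + 0.24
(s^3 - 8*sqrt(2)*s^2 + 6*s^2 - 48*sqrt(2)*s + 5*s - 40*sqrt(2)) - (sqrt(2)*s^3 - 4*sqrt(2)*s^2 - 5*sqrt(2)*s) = -sqrt(2)*s^3 + s^3 - 4*sqrt(2)*s^2 + 6*s^2 - 43*sqrt(2)*s + 5*s - 40*sqrt(2)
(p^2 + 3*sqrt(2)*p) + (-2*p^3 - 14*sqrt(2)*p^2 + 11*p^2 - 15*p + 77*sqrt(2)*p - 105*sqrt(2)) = -2*p^3 - 14*sqrt(2)*p^2 + 12*p^2 - 15*p + 80*sqrt(2)*p - 105*sqrt(2)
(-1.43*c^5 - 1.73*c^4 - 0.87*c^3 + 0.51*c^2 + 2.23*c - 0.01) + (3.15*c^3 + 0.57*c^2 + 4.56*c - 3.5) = -1.43*c^5 - 1.73*c^4 + 2.28*c^3 + 1.08*c^2 + 6.79*c - 3.51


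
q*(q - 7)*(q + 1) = q^3 - 6*q^2 - 7*q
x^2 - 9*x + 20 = (x - 5)*(x - 4)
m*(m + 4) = m^2 + 4*m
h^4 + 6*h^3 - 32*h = h*(h - 2)*(h + 4)^2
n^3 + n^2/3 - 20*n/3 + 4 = (n - 2)*(n - 2/3)*(n + 3)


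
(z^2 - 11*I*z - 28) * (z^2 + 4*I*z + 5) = z^4 - 7*I*z^3 + 21*z^2 - 167*I*z - 140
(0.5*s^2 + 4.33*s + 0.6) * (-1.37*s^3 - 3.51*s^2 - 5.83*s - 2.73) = -0.685*s^5 - 7.6871*s^4 - 18.9353*s^3 - 28.7149*s^2 - 15.3189*s - 1.638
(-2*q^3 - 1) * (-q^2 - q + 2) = 2*q^5 + 2*q^4 - 4*q^3 + q^2 + q - 2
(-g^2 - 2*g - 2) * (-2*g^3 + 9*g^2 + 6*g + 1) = 2*g^5 - 5*g^4 - 20*g^3 - 31*g^2 - 14*g - 2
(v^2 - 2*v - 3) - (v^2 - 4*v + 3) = 2*v - 6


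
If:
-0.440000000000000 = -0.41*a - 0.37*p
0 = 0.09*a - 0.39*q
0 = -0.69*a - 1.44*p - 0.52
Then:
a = 2.46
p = -1.54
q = 0.57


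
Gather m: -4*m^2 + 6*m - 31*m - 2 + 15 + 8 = -4*m^2 - 25*m + 21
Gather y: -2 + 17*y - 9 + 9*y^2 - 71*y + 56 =9*y^2 - 54*y + 45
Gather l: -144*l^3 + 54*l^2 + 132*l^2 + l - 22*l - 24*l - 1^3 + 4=-144*l^3 + 186*l^2 - 45*l + 3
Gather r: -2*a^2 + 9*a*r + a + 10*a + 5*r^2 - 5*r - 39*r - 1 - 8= -2*a^2 + 11*a + 5*r^2 + r*(9*a - 44) - 9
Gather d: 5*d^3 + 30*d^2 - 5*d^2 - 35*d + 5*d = 5*d^3 + 25*d^2 - 30*d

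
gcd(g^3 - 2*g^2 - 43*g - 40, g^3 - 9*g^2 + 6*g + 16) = g^2 - 7*g - 8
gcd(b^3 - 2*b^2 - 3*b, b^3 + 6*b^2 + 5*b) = b^2 + b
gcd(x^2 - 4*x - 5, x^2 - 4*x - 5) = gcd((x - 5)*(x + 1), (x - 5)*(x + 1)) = x^2 - 4*x - 5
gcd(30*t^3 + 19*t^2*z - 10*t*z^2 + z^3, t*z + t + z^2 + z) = t + z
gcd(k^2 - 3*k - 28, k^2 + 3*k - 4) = k + 4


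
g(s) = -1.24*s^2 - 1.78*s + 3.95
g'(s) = -2.48*s - 1.78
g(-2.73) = -0.43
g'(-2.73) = 4.99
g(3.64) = -18.96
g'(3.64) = -10.81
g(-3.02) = -1.98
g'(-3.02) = 5.71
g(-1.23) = 4.26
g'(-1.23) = 1.27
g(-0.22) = 4.28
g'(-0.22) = -1.23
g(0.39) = 3.07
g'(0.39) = -2.75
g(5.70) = -46.48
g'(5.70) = -15.92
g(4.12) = -24.43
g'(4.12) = -12.00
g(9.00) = -112.51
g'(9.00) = -24.10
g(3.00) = -12.55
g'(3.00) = -9.22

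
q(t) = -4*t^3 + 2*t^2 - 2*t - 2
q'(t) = -12*t^2 + 4*t - 2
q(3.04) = -101.97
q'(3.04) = -100.74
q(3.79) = -198.61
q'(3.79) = -159.21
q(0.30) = -2.53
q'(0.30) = -1.88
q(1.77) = -21.46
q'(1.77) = -32.51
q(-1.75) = 29.06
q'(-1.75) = -45.75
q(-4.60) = 438.86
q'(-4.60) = -274.32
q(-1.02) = 6.37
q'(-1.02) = -18.56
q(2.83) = -82.30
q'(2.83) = -86.79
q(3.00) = -98.00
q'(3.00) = -98.00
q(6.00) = -806.00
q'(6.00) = -410.00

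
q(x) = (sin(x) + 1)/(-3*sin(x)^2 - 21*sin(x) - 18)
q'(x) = (6*sin(x)*cos(x) + 21*cos(x))*(sin(x) + 1)/(-3*sin(x)^2 - 21*sin(x) - 18)^2 + cos(x)/(-3*sin(x)^2 - 21*sin(x) - 18)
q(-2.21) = -0.06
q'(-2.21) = -0.01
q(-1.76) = -0.07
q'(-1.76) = -0.00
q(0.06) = -0.06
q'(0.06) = 0.01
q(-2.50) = -0.06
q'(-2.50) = -0.01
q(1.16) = -0.05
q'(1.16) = 0.00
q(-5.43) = -0.05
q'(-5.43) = 0.00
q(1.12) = -0.05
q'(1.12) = 0.00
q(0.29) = -0.05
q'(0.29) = 0.01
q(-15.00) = -0.06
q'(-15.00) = -0.00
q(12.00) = -0.06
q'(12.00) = 0.01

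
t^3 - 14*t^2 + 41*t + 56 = (t - 8)*(t - 7)*(t + 1)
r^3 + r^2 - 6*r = r*(r - 2)*(r + 3)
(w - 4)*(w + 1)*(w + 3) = w^3 - 13*w - 12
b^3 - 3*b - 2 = (b - 2)*(b + 1)^2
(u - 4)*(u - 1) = u^2 - 5*u + 4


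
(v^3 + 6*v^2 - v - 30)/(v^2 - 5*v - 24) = (v^2 + 3*v - 10)/(v - 8)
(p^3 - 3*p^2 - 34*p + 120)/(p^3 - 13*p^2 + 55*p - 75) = (p^2 + 2*p - 24)/(p^2 - 8*p + 15)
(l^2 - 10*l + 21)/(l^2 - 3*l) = (l - 7)/l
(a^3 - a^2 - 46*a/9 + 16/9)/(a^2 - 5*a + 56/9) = (3*a^2 + 5*a - 2)/(3*a - 7)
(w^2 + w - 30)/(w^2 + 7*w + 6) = (w - 5)/(w + 1)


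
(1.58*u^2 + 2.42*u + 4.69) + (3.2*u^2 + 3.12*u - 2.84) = 4.78*u^2 + 5.54*u + 1.85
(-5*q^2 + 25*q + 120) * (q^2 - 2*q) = -5*q^4 + 35*q^3 + 70*q^2 - 240*q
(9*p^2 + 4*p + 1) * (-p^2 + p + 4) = -9*p^4 + 5*p^3 + 39*p^2 + 17*p + 4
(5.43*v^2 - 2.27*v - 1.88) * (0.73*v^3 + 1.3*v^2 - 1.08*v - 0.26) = 3.9639*v^5 + 5.4019*v^4 - 10.1878*v^3 - 1.4042*v^2 + 2.6206*v + 0.4888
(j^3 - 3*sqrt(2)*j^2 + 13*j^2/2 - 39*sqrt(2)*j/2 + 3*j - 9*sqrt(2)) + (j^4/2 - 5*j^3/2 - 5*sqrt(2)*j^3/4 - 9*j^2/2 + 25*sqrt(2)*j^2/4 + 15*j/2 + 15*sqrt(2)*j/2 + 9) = j^4/2 - 5*sqrt(2)*j^3/4 - 3*j^3/2 + 2*j^2 + 13*sqrt(2)*j^2/4 - 12*sqrt(2)*j + 21*j/2 - 9*sqrt(2) + 9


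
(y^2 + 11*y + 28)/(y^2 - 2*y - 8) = (y^2 + 11*y + 28)/(y^2 - 2*y - 8)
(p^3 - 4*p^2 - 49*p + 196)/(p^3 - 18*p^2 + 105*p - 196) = (p + 7)/(p - 7)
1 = 1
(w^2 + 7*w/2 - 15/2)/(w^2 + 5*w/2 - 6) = (w + 5)/(w + 4)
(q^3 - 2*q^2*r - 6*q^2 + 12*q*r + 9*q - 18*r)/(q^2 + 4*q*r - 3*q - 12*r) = (q^2 - 2*q*r - 3*q + 6*r)/(q + 4*r)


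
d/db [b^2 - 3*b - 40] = 2*b - 3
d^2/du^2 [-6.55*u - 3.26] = 0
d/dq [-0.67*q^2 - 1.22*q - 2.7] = -1.34*q - 1.22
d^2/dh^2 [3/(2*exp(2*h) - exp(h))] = 3*((1 - 8*exp(h))*(2*exp(h) - 1) + 2*(4*exp(h) - 1)^2)*exp(-h)/(2*exp(h) - 1)^3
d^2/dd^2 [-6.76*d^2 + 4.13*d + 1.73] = -13.5200000000000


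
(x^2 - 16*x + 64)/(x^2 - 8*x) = (x - 8)/x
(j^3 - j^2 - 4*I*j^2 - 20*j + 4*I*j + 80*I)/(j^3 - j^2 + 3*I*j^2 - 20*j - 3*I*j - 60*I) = (j - 4*I)/(j + 3*I)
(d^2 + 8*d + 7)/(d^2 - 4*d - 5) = (d + 7)/(d - 5)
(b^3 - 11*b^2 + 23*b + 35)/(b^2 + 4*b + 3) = (b^2 - 12*b + 35)/(b + 3)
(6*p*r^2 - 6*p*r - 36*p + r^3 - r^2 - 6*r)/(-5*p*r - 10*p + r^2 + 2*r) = (-6*p*r + 18*p - r^2 + 3*r)/(5*p - r)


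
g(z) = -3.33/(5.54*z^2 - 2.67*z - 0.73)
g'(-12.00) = -0.00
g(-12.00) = -0.00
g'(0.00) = -16.68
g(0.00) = 4.56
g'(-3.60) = -0.02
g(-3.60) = -0.04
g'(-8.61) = -0.00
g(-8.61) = -0.01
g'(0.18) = -2.12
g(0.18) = 3.23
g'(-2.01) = -0.11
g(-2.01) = -0.12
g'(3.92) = 0.02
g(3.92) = -0.05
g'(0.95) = 8.71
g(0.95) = -1.92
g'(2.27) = 0.16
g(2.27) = -0.15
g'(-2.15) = -0.09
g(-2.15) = -0.11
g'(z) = -3.33*(2.67 - 11.08*z)/(5.54*z^2 - 2.67*z - 0.73)^2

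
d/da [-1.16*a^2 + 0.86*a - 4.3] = 0.86 - 2.32*a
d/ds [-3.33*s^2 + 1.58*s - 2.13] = 1.58 - 6.66*s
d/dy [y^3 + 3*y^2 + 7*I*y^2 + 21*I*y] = 3*y^2 + y*(6 + 14*I) + 21*I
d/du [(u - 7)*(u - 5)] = 2*u - 12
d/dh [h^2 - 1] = 2*h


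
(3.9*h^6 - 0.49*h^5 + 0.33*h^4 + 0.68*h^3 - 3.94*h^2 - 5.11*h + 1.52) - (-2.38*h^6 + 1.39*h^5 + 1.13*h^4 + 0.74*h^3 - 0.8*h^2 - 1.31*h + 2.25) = 6.28*h^6 - 1.88*h^5 - 0.8*h^4 - 0.0599999999999999*h^3 - 3.14*h^2 - 3.8*h - 0.73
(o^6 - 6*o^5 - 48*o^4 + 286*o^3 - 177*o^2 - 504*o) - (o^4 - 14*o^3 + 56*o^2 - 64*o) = o^6 - 6*o^5 - 49*o^4 + 300*o^3 - 233*o^2 - 440*o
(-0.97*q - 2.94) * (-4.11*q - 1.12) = 3.9867*q^2 + 13.1698*q + 3.2928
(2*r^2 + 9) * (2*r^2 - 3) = 4*r^4 + 12*r^2 - 27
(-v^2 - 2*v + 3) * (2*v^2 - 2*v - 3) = -2*v^4 - 2*v^3 + 13*v^2 - 9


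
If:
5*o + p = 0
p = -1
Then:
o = 1/5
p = -1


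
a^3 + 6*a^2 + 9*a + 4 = (a + 1)^2*(a + 4)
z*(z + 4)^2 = z^3 + 8*z^2 + 16*z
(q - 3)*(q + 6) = q^2 + 3*q - 18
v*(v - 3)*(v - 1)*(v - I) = v^4 - 4*v^3 - I*v^3 + 3*v^2 + 4*I*v^2 - 3*I*v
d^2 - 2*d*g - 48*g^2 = (d - 8*g)*(d + 6*g)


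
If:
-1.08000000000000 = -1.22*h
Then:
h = 0.89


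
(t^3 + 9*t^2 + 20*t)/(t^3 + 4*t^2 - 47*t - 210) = t*(t + 4)/(t^2 - t - 42)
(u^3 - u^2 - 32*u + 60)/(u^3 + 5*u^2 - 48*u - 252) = (u^2 - 7*u + 10)/(u^2 - u - 42)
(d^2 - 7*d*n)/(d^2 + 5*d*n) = (d - 7*n)/(d + 5*n)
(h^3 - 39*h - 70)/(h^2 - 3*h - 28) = (h^2 + 7*h + 10)/(h + 4)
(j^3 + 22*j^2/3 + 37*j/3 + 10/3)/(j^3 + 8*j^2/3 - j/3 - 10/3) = (3*j^2 + 16*j + 5)/(3*j^2 + 2*j - 5)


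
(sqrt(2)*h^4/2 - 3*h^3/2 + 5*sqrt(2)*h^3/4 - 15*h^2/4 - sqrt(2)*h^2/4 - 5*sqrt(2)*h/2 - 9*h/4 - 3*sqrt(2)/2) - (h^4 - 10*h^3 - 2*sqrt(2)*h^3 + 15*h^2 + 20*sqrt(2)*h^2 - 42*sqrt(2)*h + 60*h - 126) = -h^4 + sqrt(2)*h^4/2 + 13*sqrt(2)*h^3/4 + 17*h^3/2 - 81*sqrt(2)*h^2/4 - 75*h^2/4 - 249*h/4 + 79*sqrt(2)*h/2 - 3*sqrt(2)/2 + 126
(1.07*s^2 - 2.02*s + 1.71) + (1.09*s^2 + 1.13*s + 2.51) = 2.16*s^2 - 0.89*s + 4.22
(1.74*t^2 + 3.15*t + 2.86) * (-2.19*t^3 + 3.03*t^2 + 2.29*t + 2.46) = -3.8106*t^5 - 1.6263*t^4 + 7.2657*t^3 + 20.1597*t^2 + 14.2984*t + 7.0356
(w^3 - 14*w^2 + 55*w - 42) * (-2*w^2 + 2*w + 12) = -2*w^5 + 30*w^4 - 126*w^3 + 26*w^2 + 576*w - 504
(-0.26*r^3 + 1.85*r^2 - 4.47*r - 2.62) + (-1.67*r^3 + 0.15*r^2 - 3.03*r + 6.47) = -1.93*r^3 + 2.0*r^2 - 7.5*r + 3.85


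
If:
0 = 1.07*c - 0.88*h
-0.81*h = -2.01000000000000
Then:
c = 2.04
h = 2.48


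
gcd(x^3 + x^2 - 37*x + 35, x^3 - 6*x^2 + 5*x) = x^2 - 6*x + 5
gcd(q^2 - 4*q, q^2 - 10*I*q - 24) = 1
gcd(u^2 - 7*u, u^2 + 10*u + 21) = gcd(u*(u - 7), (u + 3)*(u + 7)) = 1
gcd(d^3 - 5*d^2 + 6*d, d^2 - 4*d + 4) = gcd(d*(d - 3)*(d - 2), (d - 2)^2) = d - 2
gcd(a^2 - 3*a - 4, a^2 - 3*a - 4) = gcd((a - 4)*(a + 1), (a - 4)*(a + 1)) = a^2 - 3*a - 4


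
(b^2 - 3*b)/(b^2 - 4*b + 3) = b/(b - 1)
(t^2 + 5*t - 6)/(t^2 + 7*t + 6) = (t - 1)/(t + 1)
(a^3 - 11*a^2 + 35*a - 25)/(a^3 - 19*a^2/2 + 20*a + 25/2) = 2*(a - 1)/(2*a + 1)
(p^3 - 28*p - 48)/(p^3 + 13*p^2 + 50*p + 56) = (p - 6)/(p + 7)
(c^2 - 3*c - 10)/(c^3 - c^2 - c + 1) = (c^2 - 3*c - 10)/(c^3 - c^2 - c + 1)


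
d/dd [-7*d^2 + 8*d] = 8 - 14*d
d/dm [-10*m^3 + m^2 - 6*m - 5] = -30*m^2 + 2*m - 6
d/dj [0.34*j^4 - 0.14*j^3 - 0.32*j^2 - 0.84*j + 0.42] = 1.36*j^3 - 0.42*j^2 - 0.64*j - 0.84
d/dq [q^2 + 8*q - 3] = 2*q + 8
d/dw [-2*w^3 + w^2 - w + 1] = -6*w^2 + 2*w - 1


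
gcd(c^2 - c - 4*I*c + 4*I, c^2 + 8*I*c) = 1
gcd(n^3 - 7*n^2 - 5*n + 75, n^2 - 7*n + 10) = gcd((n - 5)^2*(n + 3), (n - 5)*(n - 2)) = n - 5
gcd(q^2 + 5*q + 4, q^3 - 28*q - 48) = q + 4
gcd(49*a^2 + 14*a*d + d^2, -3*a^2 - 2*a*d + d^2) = 1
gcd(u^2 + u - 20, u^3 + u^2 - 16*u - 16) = u - 4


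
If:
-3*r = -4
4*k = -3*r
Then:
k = -1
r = 4/3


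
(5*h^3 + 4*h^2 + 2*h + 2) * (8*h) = 40*h^4 + 32*h^3 + 16*h^2 + 16*h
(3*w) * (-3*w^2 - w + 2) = -9*w^3 - 3*w^2 + 6*w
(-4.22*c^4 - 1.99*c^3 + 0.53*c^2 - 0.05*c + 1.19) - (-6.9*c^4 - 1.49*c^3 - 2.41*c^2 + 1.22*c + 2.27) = 2.68*c^4 - 0.5*c^3 + 2.94*c^2 - 1.27*c - 1.08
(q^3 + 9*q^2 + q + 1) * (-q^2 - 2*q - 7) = -q^5 - 11*q^4 - 26*q^3 - 66*q^2 - 9*q - 7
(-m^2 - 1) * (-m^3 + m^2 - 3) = m^5 - m^4 + m^3 + 2*m^2 + 3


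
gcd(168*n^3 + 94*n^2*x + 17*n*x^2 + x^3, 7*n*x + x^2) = 7*n + x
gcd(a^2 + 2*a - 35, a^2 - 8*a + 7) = 1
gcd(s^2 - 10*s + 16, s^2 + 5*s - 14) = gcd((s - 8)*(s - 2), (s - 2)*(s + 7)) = s - 2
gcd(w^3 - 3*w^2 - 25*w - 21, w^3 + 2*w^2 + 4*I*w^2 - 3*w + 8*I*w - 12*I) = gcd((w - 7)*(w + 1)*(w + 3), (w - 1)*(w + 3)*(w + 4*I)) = w + 3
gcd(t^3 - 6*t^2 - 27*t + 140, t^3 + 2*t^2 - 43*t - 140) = t^2 - 2*t - 35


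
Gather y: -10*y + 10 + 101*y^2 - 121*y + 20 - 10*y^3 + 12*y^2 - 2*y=-10*y^3 + 113*y^2 - 133*y + 30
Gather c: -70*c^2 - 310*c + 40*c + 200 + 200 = -70*c^2 - 270*c + 400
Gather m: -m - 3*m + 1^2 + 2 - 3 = -4*m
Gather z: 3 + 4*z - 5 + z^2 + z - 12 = z^2 + 5*z - 14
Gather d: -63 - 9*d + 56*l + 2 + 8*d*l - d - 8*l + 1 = d*(8*l - 10) + 48*l - 60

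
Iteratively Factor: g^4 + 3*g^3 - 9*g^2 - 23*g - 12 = (g + 1)*(g^3 + 2*g^2 - 11*g - 12) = (g - 3)*(g + 1)*(g^2 + 5*g + 4) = (g - 3)*(g + 1)^2*(g + 4)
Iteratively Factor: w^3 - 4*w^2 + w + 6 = (w + 1)*(w^2 - 5*w + 6) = (w - 3)*(w + 1)*(w - 2)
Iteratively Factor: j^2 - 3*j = (j)*(j - 3)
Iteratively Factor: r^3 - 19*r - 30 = (r + 3)*(r^2 - 3*r - 10) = (r + 2)*(r + 3)*(r - 5)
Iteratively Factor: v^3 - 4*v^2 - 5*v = (v)*(v^2 - 4*v - 5) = v*(v + 1)*(v - 5)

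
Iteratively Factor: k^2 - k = (k)*(k - 1)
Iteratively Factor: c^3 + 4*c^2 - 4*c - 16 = (c + 4)*(c^2 - 4) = (c + 2)*(c + 4)*(c - 2)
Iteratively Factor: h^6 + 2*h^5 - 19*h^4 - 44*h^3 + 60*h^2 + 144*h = (h - 2)*(h^5 + 4*h^4 - 11*h^3 - 66*h^2 - 72*h) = (h - 2)*(h + 3)*(h^4 + h^3 - 14*h^2 - 24*h) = (h - 2)*(h + 2)*(h + 3)*(h^3 - h^2 - 12*h) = (h - 2)*(h + 2)*(h + 3)^2*(h^2 - 4*h) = h*(h - 2)*(h + 2)*(h + 3)^2*(h - 4)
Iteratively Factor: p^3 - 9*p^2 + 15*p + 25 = (p - 5)*(p^2 - 4*p - 5) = (p - 5)^2*(p + 1)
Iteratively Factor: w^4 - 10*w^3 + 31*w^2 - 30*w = (w)*(w^3 - 10*w^2 + 31*w - 30) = w*(w - 5)*(w^2 - 5*w + 6) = w*(w - 5)*(w - 2)*(w - 3)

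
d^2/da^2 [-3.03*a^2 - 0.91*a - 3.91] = -6.06000000000000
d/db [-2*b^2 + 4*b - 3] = 4 - 4*b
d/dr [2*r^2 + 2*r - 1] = 4*r + 2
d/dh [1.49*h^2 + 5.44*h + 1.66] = 2.98*h + 5.44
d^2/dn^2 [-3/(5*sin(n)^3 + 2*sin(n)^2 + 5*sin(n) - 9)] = 3*(225*sin(n)^6 + 110*sin(n)^5 - 234*sin(n)^4 + 275*sin(n)^3 - 77*sin(n)^2 - 285*sin(n) - 86)/(5*sin(n)^3 + 2*sin(n)^2 + 5*sin(n) - 9)^3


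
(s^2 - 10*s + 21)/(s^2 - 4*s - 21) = (s - 3)/(s + 3)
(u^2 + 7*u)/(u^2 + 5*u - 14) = u/(u - 2)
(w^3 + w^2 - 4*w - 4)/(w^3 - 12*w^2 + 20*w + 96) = (w^2 - w - 2)/(w^2 - 14*w + 48)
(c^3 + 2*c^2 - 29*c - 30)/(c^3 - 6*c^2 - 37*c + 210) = (c + 1)/(c - 7)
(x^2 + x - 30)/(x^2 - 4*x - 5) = (x + 6)/(x + 1)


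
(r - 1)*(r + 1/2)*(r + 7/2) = r^3 + 3*r^2 - 9*r/4 - 7/4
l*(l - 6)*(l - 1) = l^3 - 7*l^2 + 6*l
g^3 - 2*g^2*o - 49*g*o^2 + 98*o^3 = (g - 7*o)*(g - 2*o)*(g + 7*o)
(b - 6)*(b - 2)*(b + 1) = b^3 - 7*b^2 + 4*b + 12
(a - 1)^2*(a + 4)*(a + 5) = a^4 + 7*a^3 + 3*a^2 - 31*a + 20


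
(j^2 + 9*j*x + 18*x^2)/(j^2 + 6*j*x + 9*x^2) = (j + 6*x)/(j + 3*x)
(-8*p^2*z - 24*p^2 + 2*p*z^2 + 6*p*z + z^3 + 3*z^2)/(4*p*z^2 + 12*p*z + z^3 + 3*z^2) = (-2*p + z)/z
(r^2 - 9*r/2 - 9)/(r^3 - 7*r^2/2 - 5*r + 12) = (2*r^2 - 9*r - 18)/(2*r^3 - 7*r^2 - 10*r + 24)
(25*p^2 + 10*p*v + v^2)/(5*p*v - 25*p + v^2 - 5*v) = (5*p + v)/(v - 5)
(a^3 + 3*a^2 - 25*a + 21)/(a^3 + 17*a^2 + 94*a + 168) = (a^2 - 4*a + 3)/(a^2 + 10*a + 24)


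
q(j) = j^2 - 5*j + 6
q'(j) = 2*j - 5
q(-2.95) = 29.45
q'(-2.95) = -10.90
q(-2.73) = 27.10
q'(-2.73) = -10.46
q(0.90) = 2.31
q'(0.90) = -3.20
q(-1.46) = 15.43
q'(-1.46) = -7.92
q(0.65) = 3.17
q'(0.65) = -3.70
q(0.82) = 2.57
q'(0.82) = -3.36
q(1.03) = 1.91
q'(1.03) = -2.94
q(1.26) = 1.29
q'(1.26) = -2.48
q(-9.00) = 132.00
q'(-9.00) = -23.00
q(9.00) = 42.00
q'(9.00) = 13.00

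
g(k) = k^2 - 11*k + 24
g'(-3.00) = -17.00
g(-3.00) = 66.00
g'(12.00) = 13.00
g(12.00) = 36.00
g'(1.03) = -8.94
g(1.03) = 13.73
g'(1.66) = -7.68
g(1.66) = 8.50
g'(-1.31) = -13.62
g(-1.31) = 40.13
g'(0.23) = -10.54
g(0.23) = 21.52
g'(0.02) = -10.96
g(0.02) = 23.78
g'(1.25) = -8.50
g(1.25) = 11.81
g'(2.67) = -5.66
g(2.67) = 1.76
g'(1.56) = -7.88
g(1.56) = 9.27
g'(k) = 2*k - 11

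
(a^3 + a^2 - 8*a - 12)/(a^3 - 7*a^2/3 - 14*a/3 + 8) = 3*(a + 2)/(3*a - 4)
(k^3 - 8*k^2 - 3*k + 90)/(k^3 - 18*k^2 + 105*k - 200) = (k^2 - 3*k - 18)/(k^2 - 13*k + 40)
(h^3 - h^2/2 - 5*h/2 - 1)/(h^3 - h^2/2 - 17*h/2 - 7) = (2*h^2 - 3*h - 2)/(2*h^2 - 3*h - 14)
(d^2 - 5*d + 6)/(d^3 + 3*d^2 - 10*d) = (d - 3)/(d*(d + 5))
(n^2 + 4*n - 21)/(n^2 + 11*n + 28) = (n - 3)/(n + 4)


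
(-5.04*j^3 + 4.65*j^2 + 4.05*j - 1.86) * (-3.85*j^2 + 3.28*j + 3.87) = 19.404*j^5 - 34.4337*j^4 - 19.8453*j^3 + 38.4405*j^2 + 9.5727*j - 7.1982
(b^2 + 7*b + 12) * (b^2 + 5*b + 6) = b^4 + 12*b^3 + 53*b^2 + 102*b + 72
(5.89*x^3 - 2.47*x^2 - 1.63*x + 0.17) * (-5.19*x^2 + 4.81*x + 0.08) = -30.5691*x^5 + 41.1502*x^4 - 2.9498*x^3 - 8.9202*x^2 + 0.6873*x + 0.0136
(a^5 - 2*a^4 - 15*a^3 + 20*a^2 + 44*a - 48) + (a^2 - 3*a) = a^5 - 2*a^4 - 15*a^3 + 21*a^2 + 41*a - 48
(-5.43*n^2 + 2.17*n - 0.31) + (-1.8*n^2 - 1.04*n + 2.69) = -7.23*n^2 + 1.13*n + 2.38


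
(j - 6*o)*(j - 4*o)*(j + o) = j^3 - 9*j^2*o + 14*j*o^2 + 24*o^3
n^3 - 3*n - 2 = (n - 2)*(n + 1)^2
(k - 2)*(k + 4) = k^2 + 2*k - 8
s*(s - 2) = s^2 - 2*s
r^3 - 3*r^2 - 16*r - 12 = (r - 6)*(r + 1)*(r + 2)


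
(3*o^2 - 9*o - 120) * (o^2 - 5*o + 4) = 3*o^4 - 24*o^3 - 63*o^2 + 564*o - 480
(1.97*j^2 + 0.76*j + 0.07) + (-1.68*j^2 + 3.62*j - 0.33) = 0.29*j^2 + 4.38*j - 0.26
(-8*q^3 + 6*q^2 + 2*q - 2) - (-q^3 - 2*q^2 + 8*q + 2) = -7*q^3 + 8*q^2 - 6*q - 4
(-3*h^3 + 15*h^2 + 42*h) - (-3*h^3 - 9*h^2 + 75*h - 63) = 24*h^2 - 33*h + 63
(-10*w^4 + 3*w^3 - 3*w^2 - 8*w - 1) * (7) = -70*w^4 + 21*w^3 - 21*w^2 - 56*w - 7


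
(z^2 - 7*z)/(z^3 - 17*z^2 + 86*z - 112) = z/(z^2 - 10*z + 16)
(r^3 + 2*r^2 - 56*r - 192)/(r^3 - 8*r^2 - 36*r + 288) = (r + 4)/(r - 6)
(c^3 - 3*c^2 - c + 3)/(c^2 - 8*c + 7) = (c^2 - 2*c - 3)/(c - 7)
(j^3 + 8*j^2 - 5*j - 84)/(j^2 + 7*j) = j + 1 - 12/j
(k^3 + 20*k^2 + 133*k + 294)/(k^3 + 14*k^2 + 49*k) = (k + 6)/k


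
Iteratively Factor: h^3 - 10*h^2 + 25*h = (h)*(h^2 - 10*h + 25) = h*(h - 5)*(h - 5)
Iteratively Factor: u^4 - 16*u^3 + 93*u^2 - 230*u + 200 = (u - 2)*(u^3 - 14*u^2 + 65*u - 100) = (u - 5)*(u - 2)*(u^2 - 9*u + 20) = (u - 5)*(u - 4)*(u - 2)*(u - 5)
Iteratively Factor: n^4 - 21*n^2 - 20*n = (n)*(n^3 - 21*n - 20) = n*(n - 5)*(n^2 + 5*n + 4) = n*(n - 5)*(n + 4)*(n + 1)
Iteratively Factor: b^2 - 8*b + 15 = (b - 3)*(b - 5)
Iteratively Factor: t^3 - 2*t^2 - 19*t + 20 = (t - 5)*(t^2 + 3*t - 4) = (t - 5)*(t + 4)*(t - 1)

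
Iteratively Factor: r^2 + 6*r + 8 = (r + 2)*(r + 4)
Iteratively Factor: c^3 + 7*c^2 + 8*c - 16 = (c + 4)*(c^2 + 3*c - 4) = (c - 1)*(c + 4)*(c + 4)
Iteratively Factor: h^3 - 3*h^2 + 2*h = (h)*(h^2 - 3*h + 2) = h*(h - 2)*(h - 1)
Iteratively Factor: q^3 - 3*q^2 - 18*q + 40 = (q + 4)*(q^2 - 7*q + 10) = (q - 5)*(q + 4)*(q - 2)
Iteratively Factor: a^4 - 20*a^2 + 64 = (a - 4)*(a^3 + 4*a^2 - 4*a - 16) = (a - 4)*(a + 4)*(a^2 - 4) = (a - 4)*(a + 2)*(a + 4)*(a - 2)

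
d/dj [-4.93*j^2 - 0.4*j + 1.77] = -9.86*j - 0.4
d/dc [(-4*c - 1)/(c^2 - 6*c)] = 2*(2*c^2 + c - 3)/(c^2*(c^2 - 12*c + 36))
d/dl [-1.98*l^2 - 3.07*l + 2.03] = -3.96*l - 3.07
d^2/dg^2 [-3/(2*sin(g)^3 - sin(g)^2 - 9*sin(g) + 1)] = 3*(36*sin(g)^6 - 22*sin(g)^5 - 80*sin(g)^4 + 41*sin(g)^3 + 187*sin(g)^2 - 33*sin(g) - 164)/(2*sin(g)^3 - sin(g)^2 - 9*sin(g) + 1)^3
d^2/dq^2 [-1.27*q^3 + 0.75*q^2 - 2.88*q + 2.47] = 1.5 - 7.62*q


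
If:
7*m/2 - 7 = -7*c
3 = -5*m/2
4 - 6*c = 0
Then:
No Solution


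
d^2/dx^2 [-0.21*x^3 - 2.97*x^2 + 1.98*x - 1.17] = -1.26*x - 5.94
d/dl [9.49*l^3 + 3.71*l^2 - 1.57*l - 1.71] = 28.47*l^2 + 7.42*l - 1.57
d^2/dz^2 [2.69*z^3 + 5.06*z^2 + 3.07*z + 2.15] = 16.14*z + 10.12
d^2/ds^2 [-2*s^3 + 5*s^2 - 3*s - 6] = 10 - 12*s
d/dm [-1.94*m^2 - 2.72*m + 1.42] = -3.88*m - 2.72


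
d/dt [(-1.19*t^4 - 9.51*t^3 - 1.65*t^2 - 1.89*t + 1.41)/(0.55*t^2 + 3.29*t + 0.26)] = (-1.309*t^5 - 16.9758*t^4 - 63.8134*t^3 - 11.8068*t^2 - 2.409*t - 5.1303)/(0.3025*t^4 + 3.619*t^3 + 11.1101*t^2 + 1.7108*t + 0.0676)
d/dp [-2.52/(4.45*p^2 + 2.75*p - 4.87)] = (22.428*p + 6.93)/(4.45*p^2 + 2.75*p - 4.87)^2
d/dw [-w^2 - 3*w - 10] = -2*w - 3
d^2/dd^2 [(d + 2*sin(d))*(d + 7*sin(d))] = -9*d*sin(d) - 56*sin(d)^2 + 18*cos(d) + 30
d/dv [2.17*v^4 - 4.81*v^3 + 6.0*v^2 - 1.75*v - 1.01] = 8.68*v^3 - 14.43*v^2 + 12.0*v - 1.75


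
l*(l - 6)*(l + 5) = l^3 - l^2 - 30*l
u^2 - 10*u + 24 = (u - 6)*(u - 4)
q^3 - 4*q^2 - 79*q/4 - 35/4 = (q - 7)*(q + 1/2)*(q + 5/2)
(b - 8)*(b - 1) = b^2 - 9*b + 8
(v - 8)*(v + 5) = v^2 - 3*v - 40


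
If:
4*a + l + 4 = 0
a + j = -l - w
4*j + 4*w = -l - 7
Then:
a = -19/8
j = -w - 25/8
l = 11/2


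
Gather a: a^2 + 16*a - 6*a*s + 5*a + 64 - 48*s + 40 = a^2 + a*(21 - 6*s) - 48*s + 104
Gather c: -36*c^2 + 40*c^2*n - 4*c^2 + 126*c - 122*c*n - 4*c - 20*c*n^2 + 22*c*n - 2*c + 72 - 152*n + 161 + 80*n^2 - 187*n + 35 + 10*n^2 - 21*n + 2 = c^2*(40*n - 40) + c*(-20*n^2 - 100*n + 120) + 90*n^2 - 360*n + 270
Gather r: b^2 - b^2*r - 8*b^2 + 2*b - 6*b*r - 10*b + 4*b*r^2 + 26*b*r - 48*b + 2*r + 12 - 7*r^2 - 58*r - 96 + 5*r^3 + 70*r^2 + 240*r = -7*b^2 - 56*b + 5*r^3 + r^2*(4*b + 63) + r*(-b^2 + 20*b + 184) - 84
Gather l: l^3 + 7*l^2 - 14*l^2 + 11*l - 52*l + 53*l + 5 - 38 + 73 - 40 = l^3 - 7*l^2 + 12*l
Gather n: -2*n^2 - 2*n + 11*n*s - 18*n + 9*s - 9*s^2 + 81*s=-2*n^2 + n*(11*s - 20) - 9*s^2 + 90*s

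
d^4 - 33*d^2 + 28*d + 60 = (d - 5)*(d - 2)*(d + 1)*(d + 6)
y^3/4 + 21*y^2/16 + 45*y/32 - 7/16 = (y/4 + 1/2)*(y - 1/4)*(y + 7/2)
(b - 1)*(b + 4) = b^2 + 3*b - 4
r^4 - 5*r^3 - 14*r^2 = r^2*(r - 7)*(r + 2)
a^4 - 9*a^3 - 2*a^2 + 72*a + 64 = (a - 8)*(a - 4)*(a + 1)*(a + 2)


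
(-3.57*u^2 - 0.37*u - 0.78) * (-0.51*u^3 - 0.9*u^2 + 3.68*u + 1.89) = 1.8207*u^5 + 3.4017*u^4 - 12.4068*u^3 - 7.4069*u^2 - 3.5697*u - 1.4742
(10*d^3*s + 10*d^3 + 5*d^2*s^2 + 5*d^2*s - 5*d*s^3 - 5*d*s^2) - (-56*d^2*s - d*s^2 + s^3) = 10*d^3*s + 10*d^3 + 5*d^2*s^2 + 61*d^2*s - 5*d*s^3 - 4*d*s^2 - s^3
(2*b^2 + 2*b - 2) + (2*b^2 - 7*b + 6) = 4*b^2 - 5*b + 4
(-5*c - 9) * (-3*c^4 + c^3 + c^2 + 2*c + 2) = 15*c^5 + 22*c^4 - 14*c^3 - 19*c^2 - 28*c - 18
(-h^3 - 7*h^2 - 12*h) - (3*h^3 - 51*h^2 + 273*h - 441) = -4*h^3 + 44*h^2 - 285*h + 441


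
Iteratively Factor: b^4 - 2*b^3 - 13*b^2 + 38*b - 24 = (b - 1)*(b^3 - b^2 - 14*b + 24) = (b - 3)*(b - 1)*(b^2 + 2*b - 8) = (b - 3)*(b - 1)*(b + 4)*(b - 2)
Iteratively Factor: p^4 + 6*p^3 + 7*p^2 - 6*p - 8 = (p + 4)*(p^3 + 2*p^2 - p - 2) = (p + 1)*(p + 4)*(p^2 + p - 2) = (p + 1)*(p + 2)*(p + 4)*(p - 1)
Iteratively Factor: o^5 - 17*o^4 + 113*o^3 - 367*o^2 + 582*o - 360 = (o - 5)*(o^4 - 12*o^3 + 53*o^2 - 102*o + 72) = (o - 5)*(o - 4)*(o^3 - 8*o^2 + 21*o - 18) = (o - 5)*(o - 4)*(o - 2)*(o^2 - 6*o + 9) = (o - 5)*(o - 4)*(o - 3)*(o - 2)*(o - 3)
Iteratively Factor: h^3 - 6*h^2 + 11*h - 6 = (h - 3)*(h^2 - 3*h + 2) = (h - 3)*(h - 2)*(h - 1)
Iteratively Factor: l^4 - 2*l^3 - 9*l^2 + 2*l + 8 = (l + 2)*(l^3 - 4*l^2 - l + 4) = (l - 4)*(l + 2)*(l^2 - 1) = (l - 4)*(l - 1)*(l + 2)*(l + 1)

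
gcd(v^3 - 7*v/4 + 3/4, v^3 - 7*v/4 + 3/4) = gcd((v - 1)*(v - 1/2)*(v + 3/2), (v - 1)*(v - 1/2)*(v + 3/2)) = v^3 - 7*v/4 + 3/4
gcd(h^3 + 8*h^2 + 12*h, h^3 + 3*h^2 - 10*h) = h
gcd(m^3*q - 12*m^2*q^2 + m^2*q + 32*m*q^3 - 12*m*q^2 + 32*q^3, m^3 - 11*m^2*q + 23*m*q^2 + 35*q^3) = 1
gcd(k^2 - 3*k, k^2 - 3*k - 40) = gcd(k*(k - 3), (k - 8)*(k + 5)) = 1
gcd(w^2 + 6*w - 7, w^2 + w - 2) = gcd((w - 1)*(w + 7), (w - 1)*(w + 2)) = w - 1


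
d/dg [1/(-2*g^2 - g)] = (4*g + 1)/(g^2*(2*g + 1)^2)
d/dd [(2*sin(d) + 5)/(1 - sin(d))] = 7*cos(d)/(sin(d) - 1)^2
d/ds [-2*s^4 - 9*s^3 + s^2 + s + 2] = -8*s^3 - 27*s^2 + 2*s + 1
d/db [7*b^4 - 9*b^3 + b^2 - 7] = b*(28*b^2 - 27*b + 2)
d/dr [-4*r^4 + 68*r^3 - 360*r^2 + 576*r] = -16*r^3 + 204*r^2 - 720*r + 576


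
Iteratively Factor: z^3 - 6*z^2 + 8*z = (z - 2)*(z^2 - 4*z) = (z - 4)*(z - 2)*(z)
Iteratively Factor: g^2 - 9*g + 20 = (g - 4)*(g - 5)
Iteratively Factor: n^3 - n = (n)*(n^2 - 1) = n*(n + 1)*(n - 1)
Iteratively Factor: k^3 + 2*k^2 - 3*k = (k)*(k^2 + 2*k - 3) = k*(k - 1)*(k + 3)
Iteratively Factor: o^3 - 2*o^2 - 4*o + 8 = (o - 2)*(o^2 - 4) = (o - 2)^2*(o + 2)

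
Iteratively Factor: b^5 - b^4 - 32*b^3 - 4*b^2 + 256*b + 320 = (b - 4)*(b^4 + 3*b^3 - 20*b^2 - 84*b - 80) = (b - 4)*(b + 2)*(b^3 + b^2 - 22*b - 40) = (b - 4)*(b + 2)*(b + 4)*(b^2 - 3*b - 10) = (b - 4)*(b + 2)^2*(b + 4)*(b - 5)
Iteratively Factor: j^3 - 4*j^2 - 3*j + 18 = (j - 3)*(j^2 - j - 6) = (j - 3)*(j + 2)*(j - 3)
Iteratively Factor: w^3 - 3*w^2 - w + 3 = (w - 1)*(w^2 - 2*w - 3) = (w - 3)*(w - 1)*(w + 1)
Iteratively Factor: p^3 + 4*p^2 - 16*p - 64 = (p - 4)*(p^2 + 8*p + 16) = (p - 4)*(p + 4)*(p + 4)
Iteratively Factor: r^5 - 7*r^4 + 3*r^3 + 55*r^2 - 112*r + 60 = (r - 2)*(r^4 - 5*r^3 - 7*r^2 + 41*r - 30) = (r - 2)*(r + 3)*(r^3 - 8*r^2 + 17*r - 10) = (r - 2)*(r - 1)*(r + 3)*(r^2 - 7*r + 10) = (r - 2)^2*(r - 1)*(r + 3)*(r - 5)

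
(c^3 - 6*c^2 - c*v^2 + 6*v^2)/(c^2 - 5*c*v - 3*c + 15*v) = (c^3 - 6*c^2 - c*v^2 + 6*v^2)/(c^2 - 5*c*v - 3*c + 15*v)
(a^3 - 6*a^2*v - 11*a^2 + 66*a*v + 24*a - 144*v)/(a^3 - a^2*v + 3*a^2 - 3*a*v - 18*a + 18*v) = (-a^2 + 6*a*v + 8*a - 48*v)/(-a^2 + a*v - 6*a + 6*v)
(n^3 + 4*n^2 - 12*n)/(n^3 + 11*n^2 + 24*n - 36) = n*(n - 2)/(n^2 + 5*n - 6)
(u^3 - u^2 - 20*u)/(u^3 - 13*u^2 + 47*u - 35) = u*(u + 4)/(u^2 - 8*u + 7)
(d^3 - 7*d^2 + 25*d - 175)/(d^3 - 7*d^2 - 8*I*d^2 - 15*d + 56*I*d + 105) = (d + 5*I)/(d - 3*I)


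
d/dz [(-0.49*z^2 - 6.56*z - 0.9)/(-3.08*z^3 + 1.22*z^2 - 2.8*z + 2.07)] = (-1.5092*z^4 - 40.4096*z^3 + 1.0592*z^2 + 0.167400000000001*z - 16.0992)/(9.4864*z^6 - 7.5152*z^5 + 18.7364*z^4 - 19.5832*z^3 + 12.8908*z^2 - 11.592*z + 4.2849)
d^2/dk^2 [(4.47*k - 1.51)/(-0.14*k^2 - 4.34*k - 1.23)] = (-(0.28*k + 4.34)*(0.56*k + 8.68)*(4.47*k - 1.51) + (3.7548*k + 38.3768)*(0.14*k^2 + 4.34*k + 1.23))/(0.14*k^2 + 4.34*k + 1.23)^3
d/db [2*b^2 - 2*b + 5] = 4*b - 2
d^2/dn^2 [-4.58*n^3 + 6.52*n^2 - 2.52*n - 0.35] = 13.04 - 27.48*n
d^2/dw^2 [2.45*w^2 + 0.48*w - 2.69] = 4.90000000000000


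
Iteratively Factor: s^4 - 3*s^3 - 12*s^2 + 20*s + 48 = (s + 2)*(s^3 - 5*s^2 - 2*s + 24) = (s - 4)*(s + 2)*(s^2 - s - 6) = (s - 4)*(s - 3)*(s + 2)*(s + 2)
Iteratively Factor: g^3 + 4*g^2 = (g)*(g^2 + 4*g) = g*(g + 4)*(g)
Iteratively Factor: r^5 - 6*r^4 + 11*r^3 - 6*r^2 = (r - 2)*(r^4 - 4*r^3 + 3*r^2) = r*(r - 2)*(r^3 - 4*r^2 + 3*r) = r*(r - 3)*(r - 2)*(r^2 - r) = r*(r - 3)*(r - 2)*(r - 1)*(r)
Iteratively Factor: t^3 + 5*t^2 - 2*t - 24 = (t - 2)*(t^2 + 7*t + 12) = (t - 2)*(t + 4)*(t + 3)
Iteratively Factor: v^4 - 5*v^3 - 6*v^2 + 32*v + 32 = (v - 4)*(v^3 - v^2 - 10*v - 8) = (v - 4)^2*(v^2 + 3*v + 2) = (v - 4)^2*(v + 2)*(v + 1)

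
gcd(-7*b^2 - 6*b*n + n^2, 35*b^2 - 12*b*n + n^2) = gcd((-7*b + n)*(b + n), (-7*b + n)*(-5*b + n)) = 7*b - n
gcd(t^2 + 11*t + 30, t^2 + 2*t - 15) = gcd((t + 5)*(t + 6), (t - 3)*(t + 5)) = t + 5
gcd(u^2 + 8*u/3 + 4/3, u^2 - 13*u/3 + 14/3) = 1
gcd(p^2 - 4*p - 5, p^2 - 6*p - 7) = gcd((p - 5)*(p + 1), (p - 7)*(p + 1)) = p + 1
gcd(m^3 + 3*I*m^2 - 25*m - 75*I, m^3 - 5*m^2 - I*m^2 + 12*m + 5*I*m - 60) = m^2 + m*(-5 + 3*I) - 15*I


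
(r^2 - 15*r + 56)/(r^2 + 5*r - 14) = (r^2 - 15*r + 56)/(r^2 + 5*r - 14)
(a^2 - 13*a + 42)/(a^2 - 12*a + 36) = (a - 7)/(a - 6)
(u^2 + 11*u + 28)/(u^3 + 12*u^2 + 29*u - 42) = (u + 4)/(u^2 + 5*u - 6)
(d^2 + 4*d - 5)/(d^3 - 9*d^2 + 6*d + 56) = (d^2 + 4*d - 5)/(d^3 - 9*d^2 + 6*d + 56)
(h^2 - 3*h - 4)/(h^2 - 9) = (h^2 - 3*h - 4)/(h^2 - 9)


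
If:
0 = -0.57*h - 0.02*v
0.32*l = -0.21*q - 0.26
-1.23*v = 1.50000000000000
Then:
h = 0.04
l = -0.65625*q - 0.8125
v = -1.22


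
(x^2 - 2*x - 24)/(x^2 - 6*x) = (x + 4)/x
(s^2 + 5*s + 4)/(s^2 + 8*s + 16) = (s + 1)/(s + 4)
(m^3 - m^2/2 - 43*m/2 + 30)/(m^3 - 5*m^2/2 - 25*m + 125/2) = (2*m^2 - 11*m + 12)/(2*m^2 - 15*m + 25)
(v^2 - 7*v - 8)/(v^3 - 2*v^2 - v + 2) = (v - 8)/(v^2 - 3*v + 2)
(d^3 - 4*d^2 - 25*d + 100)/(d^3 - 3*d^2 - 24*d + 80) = (d - 5)/(d - 4)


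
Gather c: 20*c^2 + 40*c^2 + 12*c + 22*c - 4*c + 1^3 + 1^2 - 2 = 60*c^2 + 30*c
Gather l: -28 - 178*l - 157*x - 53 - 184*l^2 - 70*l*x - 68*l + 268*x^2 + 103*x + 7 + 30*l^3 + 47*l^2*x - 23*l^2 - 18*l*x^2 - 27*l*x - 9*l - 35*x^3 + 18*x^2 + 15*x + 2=30*l^3 + l^2*(47*x - 207) + l*(-18*x^2 - 97*x - 255) - 35*x^3 + 286*x^2 - 39*x - 72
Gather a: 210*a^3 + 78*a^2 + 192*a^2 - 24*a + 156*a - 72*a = 210*a^3 + 270*a^2 + 60*a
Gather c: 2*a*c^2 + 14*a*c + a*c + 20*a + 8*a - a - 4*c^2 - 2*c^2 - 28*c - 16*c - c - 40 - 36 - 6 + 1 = 27*a + c^2*(2*a - 6) + c*(15*a - 45) - 81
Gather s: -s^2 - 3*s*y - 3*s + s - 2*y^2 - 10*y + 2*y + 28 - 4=-s^2 + s*(-3*y - 2) - 2*y^2 - 8*y + 24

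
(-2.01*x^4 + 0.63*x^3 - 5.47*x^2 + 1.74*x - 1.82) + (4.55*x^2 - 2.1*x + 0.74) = -2.01*x^4 + 0.63*x^3 - 0.92*x^2 - 0.36*x - 1.08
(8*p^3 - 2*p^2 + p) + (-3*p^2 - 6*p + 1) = 8*p^3 - 5*p^2 - 5*p + 1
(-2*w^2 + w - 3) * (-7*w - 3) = 14*w^3 - w^2 + 18*w + 9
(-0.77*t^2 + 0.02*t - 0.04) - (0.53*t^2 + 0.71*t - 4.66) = -1.3*t^2 - 0.69*t + 4.62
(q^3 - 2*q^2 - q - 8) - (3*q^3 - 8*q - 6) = -2*q^3 - 2*q^2 + 7*q - 2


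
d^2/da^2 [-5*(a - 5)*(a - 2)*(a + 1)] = 60 - 30*a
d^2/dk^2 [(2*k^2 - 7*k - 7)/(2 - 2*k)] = 12/(k^3 - 3*k^2 + 3*k - 1)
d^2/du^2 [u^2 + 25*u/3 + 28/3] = 2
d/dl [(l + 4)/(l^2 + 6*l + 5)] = (l^2 + 6*l - 2*(l + 3)*(l + 4) + 5)/(l^2 + 6*l + 5)^2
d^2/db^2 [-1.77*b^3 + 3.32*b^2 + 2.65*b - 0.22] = 6.64 - 10.62*b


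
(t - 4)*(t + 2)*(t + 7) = t^3 + 5*t^2 - 22*t - 56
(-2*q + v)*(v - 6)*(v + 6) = -2*q*v^2 + 72*q + v^3 - 36*v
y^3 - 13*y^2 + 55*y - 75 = (y - 5)^2*(y - 3)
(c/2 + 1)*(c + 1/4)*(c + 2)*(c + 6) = c^4/2 + 41*c^3/8 + 61*c^2/4 + 31*c/2 + 3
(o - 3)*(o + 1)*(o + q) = o^3 + o^2*q - 2*o^2 - 2*o*q - 3*o - 3*q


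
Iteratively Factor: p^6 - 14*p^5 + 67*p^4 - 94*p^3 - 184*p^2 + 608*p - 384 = (p - 4)*(p^5 - 10*p^4 + 27*p^3 + 14*p^2 - 128*p + 96) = (p - 4)^2*(p^4 - 6*p^3 + 3*p^2 + 26*p - 24) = (p - 4)^2*(p - 1)*(p^3 - 5*p^2 - 2*p + 24) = (p - 4)^2*(p - 3)*(p - 1)*(p^2 - 2*p - 8) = (p - 4)^2*(p - 3)*(p - 1)*(p + 2)*(p - 4)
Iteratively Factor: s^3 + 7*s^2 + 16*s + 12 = (s + 3)*(s^2 + 4*s + 4) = (s + 2)*(s + 3)*(s + 2)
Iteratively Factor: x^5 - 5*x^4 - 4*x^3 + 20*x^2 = (x - 5)*(x^4 - 4*x^2) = x*(x - 5)*(x^3 - 4*x) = x*(x - 5)*(x + 2)*(x^2 - 2*x) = x^2*(x - 5)*(x + 2)*(x - 2)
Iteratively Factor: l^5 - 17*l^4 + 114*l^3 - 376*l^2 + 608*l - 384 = (l - 4)*(l^4 - 13*l^3 + 62*l^2 - 128*l + 96) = (l - 4)*(l - 2)*(l^3 - 11*l^2 + 40*l - 48) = (l - 4)*(l - 3)*(l - 2)*(l^2 - 8*l + 16) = (l - 4)^2*(l - 3)*(l - 2)*(l - 4)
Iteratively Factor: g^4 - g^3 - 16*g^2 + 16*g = (g + 4)*(g^3 - 5*g^2 + 4*g) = (g - 1)*(g + 4)*(g^2 - 4*g) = (g - 4)*(g - 1)*(g + 4)*(g)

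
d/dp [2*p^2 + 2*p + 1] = 4*p + 2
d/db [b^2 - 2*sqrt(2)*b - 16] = 2*b - 2*sqrt(2)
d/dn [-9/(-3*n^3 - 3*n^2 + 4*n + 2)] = 9*(-9*n^2 - 6*n + 4)/(3*n^3 + 3*n^2 - 4*n - 2)^2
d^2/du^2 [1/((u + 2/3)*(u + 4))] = 6*(9*(u + 4)^2 + 3*(u + 4)*(3*u + 2) + (3*u + 2)^2)/((u + 4)^3*(3*u + 2)^3)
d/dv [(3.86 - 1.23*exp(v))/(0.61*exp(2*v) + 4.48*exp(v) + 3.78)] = (0.7503*exp(2*v) - 4.7092*exp(v) - 21.9422)*exp(v)/(0.3721*exp(4*v) + 5.4656*exp(3*v) + 24.682*exp(2*v) + 33.8688*exp(v) + 14.2884)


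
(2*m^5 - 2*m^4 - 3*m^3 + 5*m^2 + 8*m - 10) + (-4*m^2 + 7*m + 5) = 2*m^5 - 2*m^4 - 3*m^3 + m^2 + 15*m - 5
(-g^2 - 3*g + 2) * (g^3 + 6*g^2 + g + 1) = -g^5 - 9*g^4 - 17*g^3 + 8*g^2 - g + 2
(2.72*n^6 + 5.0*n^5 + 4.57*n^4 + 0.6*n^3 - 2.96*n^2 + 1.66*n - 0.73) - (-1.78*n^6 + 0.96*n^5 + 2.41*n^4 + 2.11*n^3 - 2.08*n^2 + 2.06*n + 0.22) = 4.5*n^6 + 4.04*n^5 + 2.16*n^4 - 1.51*n^3 - 0.88*n^2 - 0.4*n - 0.95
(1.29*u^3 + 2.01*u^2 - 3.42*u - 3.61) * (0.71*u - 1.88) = 0.9159*u^4 - 0.9981*u^3 - 6.207*u^2 + 3.8665*u + 6.7868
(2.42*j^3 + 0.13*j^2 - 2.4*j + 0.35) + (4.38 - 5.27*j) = 2.42*j^3 + 0.13*j^2 - 7.67*j + 4.73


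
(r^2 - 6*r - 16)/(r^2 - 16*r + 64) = (r + 2)/(r - 8)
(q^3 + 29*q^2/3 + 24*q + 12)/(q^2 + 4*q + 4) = (q^3 + 29*q^2/3 + 24*q + 12)/(q^2 + 4*q + 4)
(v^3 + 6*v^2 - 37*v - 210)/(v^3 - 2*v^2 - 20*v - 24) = (v^2 + 12*v + 35)/(v^2 + 4*v + 4)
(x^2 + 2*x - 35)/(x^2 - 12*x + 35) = (x + 7)/(x - 7)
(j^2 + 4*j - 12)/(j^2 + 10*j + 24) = (j - 2)/(j + 4)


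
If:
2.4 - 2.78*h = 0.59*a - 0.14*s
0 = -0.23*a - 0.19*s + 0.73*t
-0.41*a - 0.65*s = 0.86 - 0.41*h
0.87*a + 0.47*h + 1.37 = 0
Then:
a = -2.34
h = 1.41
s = 1.04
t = -0.47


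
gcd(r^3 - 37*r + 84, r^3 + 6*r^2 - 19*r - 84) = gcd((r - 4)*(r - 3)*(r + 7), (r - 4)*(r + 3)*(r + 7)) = r^2 + 3*r - 28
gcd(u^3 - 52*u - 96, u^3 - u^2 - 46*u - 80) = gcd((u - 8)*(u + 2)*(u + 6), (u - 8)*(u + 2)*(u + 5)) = u^2 - 6*u - 16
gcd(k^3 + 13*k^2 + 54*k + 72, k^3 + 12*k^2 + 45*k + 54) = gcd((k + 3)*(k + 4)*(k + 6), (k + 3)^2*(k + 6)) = k^2 + 9*k + 18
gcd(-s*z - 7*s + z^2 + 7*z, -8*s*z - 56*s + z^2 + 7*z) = z + 7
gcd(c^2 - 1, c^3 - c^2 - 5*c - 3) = c + 1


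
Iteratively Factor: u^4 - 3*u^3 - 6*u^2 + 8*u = (u + 2)*(u^3 - 5*u^2 + 4*u) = (u - 4)*(u + 2)*(u^2 - u) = (u - 4)*(u - 1)*(u + 2)*(u)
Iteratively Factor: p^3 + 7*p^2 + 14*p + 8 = (p + 4)*(p^2 + 3*p + 2) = (p + 2)*(p + 4)*(p + 1)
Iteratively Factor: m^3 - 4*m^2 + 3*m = (m - 3)*(m^2 - m) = (m - 3)*(m - 1)*(m)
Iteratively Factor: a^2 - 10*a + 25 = (a - 5)*(a - 5)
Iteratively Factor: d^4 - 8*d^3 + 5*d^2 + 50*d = (d)*(d^3 - 8*d^2 + 5*d + 50) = d*(d + 2)*(d^2 - 10*d + 25) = d*(d - 5)*(d + 2)*(d - 5)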